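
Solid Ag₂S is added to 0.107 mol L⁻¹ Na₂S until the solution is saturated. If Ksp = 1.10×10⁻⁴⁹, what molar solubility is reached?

Ag₂S(s) ⇌ 2 Ag⁺(aq) + S²⁻(aq)
With S²⁻ already at 0.107 mol L⁻¹ and s small, take [S²⁻] ≈ 0.107 mol L⁻¹ and [Ag⁺] = 2s.
Ksp = [Ag⁺]^2[S²⁻] = (2s)^2(0.107)
(2s)^2 = 1.10×10⁻⁴⁹ / (0.107) = 1.03×10⁻⁴⁸
s = 5.07×10⁻²⁵ mol L⁻¹

5.07×10⁻²⁵ M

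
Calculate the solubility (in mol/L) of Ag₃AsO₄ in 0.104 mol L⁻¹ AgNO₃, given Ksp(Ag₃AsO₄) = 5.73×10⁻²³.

5.09×10⁻²⁰ M

Ag₃AsO₄(s) ⇌ 3 Ag⁺(aq) + AsO₄³⁻(aq)
The solution already contains Ag⁺ at 0.104 mol L⁻¹. Let s be the molar solubility of Ag₃AsO₄.
[Ag⁺] ≈ 0.104 mol L⁻¹ (common ion dominates); [AsO₄³⁻] = s.
Ksp = [Ag⁺]^3[AsO₄³⁻] = (0.104)^3s
s = 5.73×10⁻²³ / (0.104)^3 = 5.09×10⁻²⁰
s = 5.09×10⁻²⁰ mol L⁻¹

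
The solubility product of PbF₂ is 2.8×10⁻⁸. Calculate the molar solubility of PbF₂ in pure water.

1.9×10⁻³ M

PbF₂(s) ⇌ Pb²⁺(aq) + 2 F⁻(aq)
For each mole of PbF₂ that dissolves per liter, [Pb²⁺] = s and [F⁻] = 2s; let s denote this solubility.
Ksp = [Pb²⁺][F⁻]^2 = s · (2s)^2 = 4s^3
4s^3 = 2.8×10⁻⁸  ⇒  s^3 = 7.0×10⁻⁹
Taking the 3rd root, s = 1.9×10⁻³ M.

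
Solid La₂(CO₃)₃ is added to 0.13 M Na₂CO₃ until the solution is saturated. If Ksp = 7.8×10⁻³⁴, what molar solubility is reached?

3.0×10⁻¹⁶ M

La₂(CO₃)₃(s) ⇌ 2 La³⁺(aq) + 3 CO₃²⁻(aq)
Let s be the solubility of La₂(CO₃)₃ here. The common ion gives [CO₃²⁻] ≈ 0.13 M, and [La³⁺] = 2s.
Ksp = [La³⁺]^2[CO₃²⁻]^3 = (2s)^2(0.13)^3
(2s)^2 = 7.8×10⁻³⁴ / (0.13)^3 = 3.6×10⁻³¹
s = 3.0×10⁻¹⁶ M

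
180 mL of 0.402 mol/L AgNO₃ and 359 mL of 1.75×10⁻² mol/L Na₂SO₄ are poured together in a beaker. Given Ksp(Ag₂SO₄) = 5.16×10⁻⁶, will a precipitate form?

The combined volume is 539 mL.
[Ag⁺] = (0.402)(180)/539 = 0.134 mol/L
[SO₄²⁻] = (1.75×10⁻²)(359)/539 = 1.17×10⁻² mol/L
Q = [Ag⁺]^2[SO₄²⁻] = 2.10×10⁻⁴
Since Q (2.10×10⁻⁴) exceeds Ksp (5.16×10⁻⁶), Ag₂SO₄ will precipitate.

Yes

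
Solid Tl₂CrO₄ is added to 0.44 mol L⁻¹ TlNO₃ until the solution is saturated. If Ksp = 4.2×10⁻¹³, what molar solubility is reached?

Tl₂CrO₄(s) ⇌ 2 Tl⁺(aq) + CrO₄²⁻(aq)
Let s be the solubility of Tl₂CrO₄ here. The common ion gives [Tl⁺] ≈ 0.44 mol L⁻¹, and [CrO₄²⁻] = s.
Ksp = [Tl⁺]^2[CrO₄²⁻] = (0.44)^2s
s = 4.2×10⁻¹³ / (0.44)^2 = 2.2×10⁻¹²
s = 2.2×10⁻¹² mol L⁻¹

2.2×10⁻¹² M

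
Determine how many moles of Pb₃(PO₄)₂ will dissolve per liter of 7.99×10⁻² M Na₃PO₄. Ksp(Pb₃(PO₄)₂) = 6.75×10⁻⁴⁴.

7.32×10⁻¹⁵ M

Pb₃(PO₄)₂(s) ⇌ 3 Pb²⁺(aq) + 2 PO₄³⁻(aq)
The solution already contains PO₄³⁻ at 7.99×10⁻² M. Let s be the molar solubility of Pb₃(PO₄)₂.
[PO₄³⁻] ≈ 7.99×10⁻² M (common ion dominates); [Pb²⁺] = 3s.
Ksp = [Pb²⁺]^3[PO₄³⁻]^2 = (3s)^3(7.99×10⁻²)^2
(3s)^3 = 6.75×10⁻⁴⁴ / (7.99×10⁻²)^2 = 1.06×10⁻⁴¹
s = 7.32×10⁻¹⁵ M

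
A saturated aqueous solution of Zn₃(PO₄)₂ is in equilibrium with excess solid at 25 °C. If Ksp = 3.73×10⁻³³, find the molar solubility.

Zn₃(PO₄)₂(s) ⇌ 3 Zn²⁺(aq) + 2 PO₄³⁻(aq)
With molar solubility s: [Zn²⁺] = 3s, [PO₄³⁻] = 2s.
Ksp = [Zn²⁺]^3[PO₄³⁻]^2 = (3s)^3 · (2s)^2 = 108s^5
108s^5 = 3.73×10⁻³³  ⇒  s^5 = 3.45×10⁻³⁵
s = (3.45×10⁻³⁵)^(1/5) = 1.28×10⁻⁷ mol/L

1.28×10⁻⁷ M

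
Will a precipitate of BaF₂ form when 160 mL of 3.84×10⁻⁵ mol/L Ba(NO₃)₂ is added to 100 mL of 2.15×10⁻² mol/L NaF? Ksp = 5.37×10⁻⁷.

No

After mixing, V = 160 mL + 100 mL = 260 mL.
[Ba²⁺] = (3.84×10⁻⁵)(160)/260 = 2.36×10⁻⁵ mol/L
[F⁻] = (2.15×10⁻²)(100)/260 = 8.27×10⁻³ mol/L
Q = [Ba²⁺][F⁻]^2 = 1.62×10⁻⁹
Q = 1.62×10⁻⁹ < Ksp = 5.37×10⁻⁷, so the solution is unsaturated and no precipitate forms.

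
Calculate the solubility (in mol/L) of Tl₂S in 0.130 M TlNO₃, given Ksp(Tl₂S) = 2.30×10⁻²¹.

Tl₂S(s) ⇌ 2 Tl⁺(aq) + S²⁻(aq)
Let s be the solubility of Tl₂S here. The common ion gives [Tl⁺] ≈ 0.130 M, and [S²⁻] = s.
Ksp = [Tl⁺]^2[S²⁻] = (0.130)^2s
s = 2.30×10⁻²¹ / (0.130)^2 = 1.36×10⁻¹⁹
s = 1.36×10⁻¹⁹ M

1.36×10⁻¹⁹ M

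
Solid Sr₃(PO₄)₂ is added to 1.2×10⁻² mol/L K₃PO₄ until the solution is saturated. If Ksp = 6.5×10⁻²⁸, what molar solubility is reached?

5.5×10⁻⁹ M

Sr₃(PO₄)₂(s) ⇌ 3 Sr²⁺(aq) + 2 PO₄³⁻(aq)
PO₄³⁻ is already present at 1.2×10⁻² mol/L. If s mol/L of Sr₃(PO₄)₂ dissolves, [Sr²⁺] = 3s while [PO₄³⁻] ≈ 1.2×10⁻² mol/L.
Ksp = [Sr²⁺]^3[PO₄³⁻]^2 = (3s)^3(1.2×10⁻²)^2
(3s)^3 = 6.5×10⁻²⁸ / (1.2×10⁻²)^2 = 4.5×10⁻²⁴
s = 5.5×10⁻⁹ mol/L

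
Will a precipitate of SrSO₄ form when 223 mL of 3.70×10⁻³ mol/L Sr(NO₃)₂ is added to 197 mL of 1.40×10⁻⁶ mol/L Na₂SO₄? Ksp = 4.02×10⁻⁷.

After mixing, V = 223 mL + 197 mL = 420 mL.
[Sr²⁺] = (3.70×10⁻³)(223)/420 = 1.96×10⁻³ mol/L
[SO₄²⁻] = (1.40×10⁻⁶)(197)/420 = 6.57×10⁻⁷ mol/L
Q = [Sr²⁺][SO₄²⁻] = 1.29×10⁻⁹
Q < Ksp (1.29×10⁻⁹ vs 4.02×10⁻⁷); the solution remains unsaturated and no precipitate forms.

No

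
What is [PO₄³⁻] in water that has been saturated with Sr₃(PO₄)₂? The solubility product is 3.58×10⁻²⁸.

Sr₃(PO₄)₂(s) ⇌ 3 Sr²⁺(aq) + 2 PO₄³⁻(aq)
For each mole of Sr₃(PO₄)₂ that dissolves per liter, [Sr²⁺] = 3s and [PO₄³⁻] = 2s; let s denote this solubility.
Ksp = [Sr²⁺]^3[PO₄³⁻]^2 = (3s)^3 · (2s)^2 = 108s^5 = 3.58×10⁻²⁸
s = 1.27×10⁻⁶ mol/L
[PO₄³⁻] = 2s = 2.54×10⁻⁶ mol/L

2.54×10⁻⁶ M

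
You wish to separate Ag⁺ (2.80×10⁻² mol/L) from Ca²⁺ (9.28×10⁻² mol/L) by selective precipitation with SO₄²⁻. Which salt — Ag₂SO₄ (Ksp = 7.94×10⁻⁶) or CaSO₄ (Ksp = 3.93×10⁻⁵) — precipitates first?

CaSO₄

Precipitation begins when Q = Ksp.
For Ag₂SO₄: [SO₄²⁻] = (Ksp/[Ag⁺]^2) = 1.01×10⁻² mol/L
For CaSO₄: [SO₄²⁻] = (Ksp/[Ca²⁺]) = 4.23×10⁻⁴ mol/L
Since CaSO₄ needs less SO₄²⁻ to reach saturation, it precipitates first.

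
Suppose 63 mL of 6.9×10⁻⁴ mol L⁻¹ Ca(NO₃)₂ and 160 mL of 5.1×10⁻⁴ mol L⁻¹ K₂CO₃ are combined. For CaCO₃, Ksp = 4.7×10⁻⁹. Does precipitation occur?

Yes

The combined volume is 223 mL.
[Ca²⁺] = (6.9×10⁻⁴)(63)/223 = 1.9×10⁻⁴ mol L⁻¹
[CO₃²⁻] = (5.1×10⁻⁴)(160)/223 = 3.7×10⁻⁴ mol L⁻¹
Q = [Ca²⁺][CO₃²⁻] = 7.1×10⁻⁸
Q = 7.1×10⁻⁸ > Ksp = 4.7×10⁻⁹, so the solution is supersaturated and CaCO₃ precipitates.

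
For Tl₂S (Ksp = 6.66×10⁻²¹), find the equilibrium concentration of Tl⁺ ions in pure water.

2.37×10⁻⁷ M

Tl₂S(s) ⇌ 2 Tl⁺(aq) + S²⁻(aq)
Call the molar solubility s, so that [Tl⁺] = 2s and [S²⁻] = s.
Ksp = [Tl⁺]^2[S²⁻] = (2s)^2 · s = 4s^3 = 6.66×10⁻²¹
s = 1.19×10⁻⁷ M
[Tl⁺] = 2s = 2.37×10⁻⁷ M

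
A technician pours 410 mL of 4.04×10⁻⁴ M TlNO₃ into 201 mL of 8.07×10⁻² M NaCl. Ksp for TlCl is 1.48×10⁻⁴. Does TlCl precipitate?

The combined volume is 611 mL.
[Tl⁺] = (4.04×10⁻⁴)(410)/611 = 2.71×10⁻⁴ M
[Cl⁻] = (8.07×10⁻²)(201)/611 = 2.65×10⁻² M
Q = [Tl⁺][Cl⁻] = 7.20×10⁻⁶
Q = 7.20×10⁻⁶ < Ksp = 1.48×10⁻⁴, so the solution is unsaturated and no precipitate forms.

No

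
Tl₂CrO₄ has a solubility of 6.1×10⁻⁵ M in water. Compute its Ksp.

Tl₂CrO₄(s) ⇌ 2 Tl⁺(aq) + CrO₄²⁻(aq)
Call the molar solubility s, so that [Tl⁺] = 2s and [CrO₄²⁻] = s.
Ksp = [Tl⁺]^2[CrO₄²⁻] = (2s)^2 · s = 4s^3
Ksp = 4 × (6.1×10⁻⁵)^3 = 9.1×10⁻¹³

Ksp = 9.1×10⁻¹³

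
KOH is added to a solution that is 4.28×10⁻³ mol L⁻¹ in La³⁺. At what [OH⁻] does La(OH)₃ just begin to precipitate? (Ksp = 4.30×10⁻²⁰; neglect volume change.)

Precipitation of each salt begins when its ion product equals Ksp.
La(OH)₃(s) ⇌ La³⁺(aq) + 3 OH⁻(aq)
Ksp = [La³⁺][OH⁻]^3 = [OH⁻]^3(4.28×10⁻³)
[OH⁻]^3 = 4.30×10⁻²⁰ / (4.28×10⁻³) = 1.00×10⁻¹⁷
[OH⁻] = 2.16×10⁻⁶ mol L⁻¹

2.16×10⁻⁶ M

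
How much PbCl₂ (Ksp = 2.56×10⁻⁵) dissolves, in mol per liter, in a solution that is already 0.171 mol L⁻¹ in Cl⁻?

8.75×10⁻⁴ M

PbCl₂(s) ⇌ Pb²⁺(aq) + 2 Cl⁻(aq)
With Cl⁻ already at 0.171 mol L⁻¹ and s small, take [Cl⁻] ≈ 0.171 mol L⁻¹ and [Pb²⁺] = s.
Ksp = [Pb²⁺][Cl⁻]^2 = s(0.171)^2
s = 2.56×10⁻⁵ / (0.171)^2 = 8.75×10⁻⁴
s = 8.75×10⁻⁴ mol L⁻¹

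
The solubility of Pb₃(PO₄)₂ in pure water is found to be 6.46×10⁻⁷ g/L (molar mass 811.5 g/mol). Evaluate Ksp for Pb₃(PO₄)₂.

Ksp = 3.45×10⁻⁴⁴

s = (6.46×10⁻⁷ g L⁻¹)/(811.5 g mol⁻¹) = 7.9606×10⁻¹⁰ M
Pb₃(PO₄)₂(s) ⇌ 3 Pb²⁺(aq) + 2 PO₄³⁻(aq)
Let s be the molar solubility. Then [Pb²⁺] = 3s and [PO₄³⁻] = 2s.
Ksp = [Pb²⁺]^3[PO₄³⁻]^2 = (3s)^3 · (2s)^2 = 108s^5
Ksp = 108 × (7.9606×10⁻¹⁰)^5 = 3.45×10⁻⁴⁴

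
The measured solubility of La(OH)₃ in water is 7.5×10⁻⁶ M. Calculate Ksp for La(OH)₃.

Ksp = 8.5×10⁻²⁰

La(OH)₃(s) ⇌ La³⁺(aq) + 3 OH⁻(aq)
Let s be the molar solubility. Then [La³⁺] = s and [OH⁻] = 3s.
Ksp = [La³⁺][OH⁻]^3 = s · (3s)^3 = 27s^4
Ksp = 27 × (7.5×10⁻⁶)^4 = 8.5×10⁻²⁰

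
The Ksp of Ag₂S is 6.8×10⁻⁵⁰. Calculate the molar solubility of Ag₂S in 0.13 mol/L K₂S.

Ag₂S(s) ⇌ 2 Ag⁺(aq) + S²⁻(aq)
The solution already contains S²⁻ at 0.13 mol/L. Let s be the molar solubility of Ag₂S.
[S²⁻] ≈ 0.13 mol/L (common ion dominates); [Ag⁺] = 2s.
Ksp = [Ag⁺]^2[S²⁻] = (2s)^2(0.13)
(2s)^2 = 6.8×10⁻⁵⁰ / (0.13) = 5.2×10⁻⁴⁹
s = 3.6×10⁻²⁵ mol/L

3.6×10⁻²⁵ M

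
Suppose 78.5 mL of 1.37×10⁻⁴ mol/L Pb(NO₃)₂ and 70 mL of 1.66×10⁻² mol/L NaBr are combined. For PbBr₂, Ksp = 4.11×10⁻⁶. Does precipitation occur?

No

The combined volume is 148.5 mL.
[Pb²⁺] = (1.37×10⁻⁴)(78.5)/148.5 = 7.24×10⁻⁵ mol/L
[Br⁻] = (1.66×10⁻²)(70)/148.5 = 7.82×10⁻³ mol/L
Q = [Pb²⁺][Br⁻]^2 = 4.43×10⁻⁹
Q = 4.43×10⁻⁹ < Ksp = 4.11×10⁻⁶, so the solution is unsaturated and no precipitate forms.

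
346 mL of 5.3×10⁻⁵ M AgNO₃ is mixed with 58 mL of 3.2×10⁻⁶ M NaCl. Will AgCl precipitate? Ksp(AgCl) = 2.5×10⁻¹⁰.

After mixing, V = 346 mL + 58 mL = 404 mL.
[Ag⁺] = (5.3×10⁻⁵)(346)/404 = 4.5×10⁻⁵ M
[Cl⁻] = (3.2×10⁻⁶)(58)/404 = 4.6×10⁻⁷ M
Q = [Ag⁺][Cl⁻] = 2.1×10⁻¹¹
Since Q (2.1×10⁻¹¹) is less than Ksp (2.5×10⁻¹⁰), no AgCl precipitates.

No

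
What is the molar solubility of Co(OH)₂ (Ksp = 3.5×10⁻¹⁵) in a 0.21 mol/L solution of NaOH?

Co(OH)₂(s) ⇌ Co²⁺(aq) + 2 OH⁻(aq)
OH⁻ is already present at 0.21 mol/L. If s mol/L of Co(OH)₂ dissolves, [Co²⁺] = s while [OH⁻] ≈ 0.21 mol/L.
Ksp = [Co²⁺][OH⁻]^2 = s(0.21)^2
s = 3.5×10⁻¹⁵ / (0.21)^2 = 7.9×10⁻¹⁴
s = 7.9×10⁻¹⁴ mol/L

7.9×10⁻¹⁴ M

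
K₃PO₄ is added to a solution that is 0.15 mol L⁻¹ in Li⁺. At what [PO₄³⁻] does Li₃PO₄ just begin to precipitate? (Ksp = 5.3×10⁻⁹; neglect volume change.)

1.6×10⁻⁶ M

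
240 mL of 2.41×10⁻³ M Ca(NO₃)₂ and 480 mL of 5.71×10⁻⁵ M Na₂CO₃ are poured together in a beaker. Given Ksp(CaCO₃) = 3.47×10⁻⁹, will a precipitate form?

Yes

After mixing, V = 240 mL + 480 mL = 720 mL.
[Ca²⁺] = (2.41×10⁻³)(240)/720 = 8.03×10⁻⁴ M
[CO₃²⁻] = (5.71×10⁻⁵)(480)/720 = 3.81×10⁻⁵ M
Q = [Ca²⁺][CO₃²⁻] = 3.06×10⁻⁸
Q = 3.06×10⁻⁸ > Ksp = 3.47×10⁻⁹, so the solution is supersaturated and CaCO₃ precipitates.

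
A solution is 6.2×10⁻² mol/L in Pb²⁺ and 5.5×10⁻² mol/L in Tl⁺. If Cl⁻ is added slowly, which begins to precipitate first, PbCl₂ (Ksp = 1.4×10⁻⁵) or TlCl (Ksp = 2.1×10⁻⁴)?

TlCl

Each salt precipitates once Q = Ksp for that salt.
For PbCl₂: [Cl⁻] = (Ksp/[Pb²⁺])^(1/2) = 1.5×10⁻² mol/L
For TlCl: [Cl⁻] = (Ksp/[Tl⁺]) = 3.8×10⁻³ mol/L
The smaller threshold [Cl⁻] is reached first, so TlCl precipitates first.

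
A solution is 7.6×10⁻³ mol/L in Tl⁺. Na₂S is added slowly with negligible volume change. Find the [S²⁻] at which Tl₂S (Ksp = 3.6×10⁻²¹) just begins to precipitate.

Precipitation begins when Q = Ksp.
Tl₂S(s) ⇌ 2 Tl⁺(aq) + S²⁻(aq)
Ksp = [Tl⁺]^2[S²⁻] = [S²⁻](7.6×10⁻³)^2
[S²⁻] = 3.6×10⁻²¹ / (7.6×10⁻³)^2 = 6.2×10⁻¹⁷
[S²⁻] = 6.2×10⁻¹⁷ mol/L

6.2×10⁻¹⁷ M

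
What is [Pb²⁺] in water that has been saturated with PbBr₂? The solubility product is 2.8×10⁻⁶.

8.9×10⁻³ M

PbBr₂(s) ⇌ Pb²⁺(aq) + 2 Br⁻(aq)
Let s be the molar solubility. Then [Pb²⁺] = s and [Br⁻] = 2s.
Ksp = [Pb²⁺][Br⁻]^2 = s · (2s)^2 = 4s^3 = 2.8×10⁻⁶
s = 8.9×10⁻³ mol/L
[Pb²⁺] = s = 8.9×10⁻³ mol/L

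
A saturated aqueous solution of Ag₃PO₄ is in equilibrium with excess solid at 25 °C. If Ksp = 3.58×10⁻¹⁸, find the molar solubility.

Ag₃PO₄(s) ⇌ 3 Ag⁺(aq) + PO₄³⁻(aq)
With molar solubility s: [Ag⁺] = 3s, [PO₄³⁻] = s.
Ksp = [Ag⁺]^3[PO₄³⁻] = (3s)^3 · s = 27s^4
27s^4 = 3.58×10⁻¹⁸  ⇒  s^4 = 1.33×10⁻¹⁹
s = (1.33×10⁻¹⁹)^(1/4) = 1.91×10⁻⁵ mol L⁻¹

1.91×10⁻⁵ M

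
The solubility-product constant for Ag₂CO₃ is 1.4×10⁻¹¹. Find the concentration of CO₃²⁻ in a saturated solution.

1.5×10⁻⁴ M

Ag₂CO₃(s) ⇌ 2 Ag⁺(aq) + CO₃²⁻(aq)
With molar solubility s: [Ag⁺] = 2s, [CO₃²⁻] = s.
Ksp = [Ag⁺]^2[CO₃²⁻] = (2s)^2 · s = 4s^3 = 1.4×10⁻¹¹
s = 1.5×10⁻⁴ M
[CO₃²⁻] = s = 1.5×10⁻⁴ M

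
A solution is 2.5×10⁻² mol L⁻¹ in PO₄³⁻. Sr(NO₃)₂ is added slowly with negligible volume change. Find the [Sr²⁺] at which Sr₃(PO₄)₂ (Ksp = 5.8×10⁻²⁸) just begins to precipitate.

9.8×10⁻⁹ M

Precipitation of each salt begins when its ion product equals Ksp.
Sr₃(PO₄)₂(s) ⇌ 3 Sr²⁺(aq) + 2 PO₄³⁻(aq)
Ksp = [Sr²⁺]^3[PO₄³⁻]^2 = [Sr²⁺]^3(2.5×10⁻²)^2
[Sr²⁺]^3 = 5.8×10⁻²⁸ / (2.5×10⁻²)^2 = 9.3×10⁻²⁵
[Sr²⁺] = 9.8×10⁻⁹ mol L⁻¹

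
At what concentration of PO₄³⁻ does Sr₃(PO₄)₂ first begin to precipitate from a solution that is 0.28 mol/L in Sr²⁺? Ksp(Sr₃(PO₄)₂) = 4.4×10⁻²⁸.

1.4×10⁻¹³ M

Each salt precipitates once Q = Ksp for that salt.
Sr₃(PO₄)₂(s) ⇌ 3 Sr²⁺(aq) + 2 PO₄³⁻(aq)
Ksp = [Sr²⁺]^3[PO₄³⁻]^2 = [PO₄³⁻]^2(0.28)^3
[PO₄³⁻]^2 = 4.4×10⁻²⁸ / (0.28)^3 = 2.0×10⁻²⁶
[PO₄³⁻] = 1.4×10⁻¹³ mol/L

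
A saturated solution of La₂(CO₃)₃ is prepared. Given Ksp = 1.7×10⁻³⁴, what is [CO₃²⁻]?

La₂(CO₃)₃(s) ⇌ 2 La³⁺(aq) + 3 CO₃²⁻(aq)
For each mole of La₂(CO₃)₃ that dissolves per liter, [La³⁺] = 2s and [CO₃²⁻] = 3s; let s denote this solubility.
Ksp = [La³⁺]^2[CO₃²⁻]^3 = (2s)^2 · (3s)^3 = 108s^5 = 1.7×10⁻³⁴
s = 6.9×10⁻⁸ mol L⁻¹
[CO₃²⁻] = 3s = 2.1×10⁻⁷ mol L⁻¹

2.1×10⁻⁷ M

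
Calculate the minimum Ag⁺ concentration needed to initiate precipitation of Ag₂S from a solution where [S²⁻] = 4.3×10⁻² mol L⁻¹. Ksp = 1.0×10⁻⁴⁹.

1.5×10⁻²⁴ M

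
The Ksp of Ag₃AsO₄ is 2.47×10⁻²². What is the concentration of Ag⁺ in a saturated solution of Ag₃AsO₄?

5.22×10⁻⁶ M

Ag₃AsO₄(s) ⇌ 3 Ag⁺(aq) + AsO₄³⁻(aq)
Call the molar solubility s, so that [Ag⁺] = 3s and [AsO₄³⁻] = s.
Ksp = [Ag⁺]^3[AsO₄³⁻] = (3s)^3 · s = 27s^4 = 2.47×10⁻²²
s = 1.74×10⁻⁶ mol L⁻¹
[Ag⁺] = 3s = 5.22×10⁻⁶ mol L⁻¹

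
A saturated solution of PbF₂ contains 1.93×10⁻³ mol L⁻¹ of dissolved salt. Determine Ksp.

PbF₂(s) ⇌ Pb²⁺(aq) + 2 F⁻(aq)
For each mole of PbF₂ that dissolves per liter, [Pb²⁺] = s and [F⁻] = 2s; let s denote this solubility.
Ksp = [Pb²⁺][F⁻]^2 = s · (2s)^2 = 4s^3
Ksp = 4 × (1.93×10⁻³)^3 = 2.88×10⁻⁸

Ksp = 2.88×10⁻⁸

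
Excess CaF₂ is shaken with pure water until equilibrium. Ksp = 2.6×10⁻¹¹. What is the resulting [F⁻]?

CaF₂(s) ⇌ Ca²⁺(aq) + 2 F⁻(aq)
Let s be the molar solubility. Then [Ca²⁺] = s and [F⁻] = 2s.
Ksp = [Ca²⁺][F⁻]^2 = s · (2s)^2 = 4s^3 = 2.6×10⁻¹¹
s = 1.9×10⁻⁴ mol L⁻¹
[F⁻] = 2s = 3.7×10⁻⁴ mol L⁻¹

3.7×10⁻⁴ M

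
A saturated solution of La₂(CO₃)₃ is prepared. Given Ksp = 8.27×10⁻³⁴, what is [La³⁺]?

1.90×10⁻⁷ M

La₂(CO₃)₃(s) ⇌ 2 La³⁺(aq) + 3 CO₃²⁻(aq)
With molar solubility s: [La³⁺] = 2s, [CO₃²⁻] = 3s.
Ksp = [La³⁺]^2[CO₃²⁻]^3 = (2s)^2 · (3s)^3 = 108s^5 = 8.27×10⁻³⁴
s = 9.48×10⁻⁸ mol L⁻¹
[La³⁺] = 2s = 1.90×10⁻⁷ mol L⁻¹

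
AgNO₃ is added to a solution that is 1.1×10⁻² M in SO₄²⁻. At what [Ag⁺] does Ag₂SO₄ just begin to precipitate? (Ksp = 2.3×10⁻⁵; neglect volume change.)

Precipitation begins when Q = Ksp.
Ag₂SO₄(s) ⇌ 2 Ag⁺(aq) + SO₄²⁻(aq)
Ksp = [Ag⁺]^2[SO₄²⁻] = [Ag⁺]^2(1.1×10⁻²)
[Ag⁺]^2 = 2.3×10⁻⁵ / (1.1×10⁻²) = 2.1×10⁻³
[Ag⁺] = 4.6×10⁻² M

4.6×10⁻² M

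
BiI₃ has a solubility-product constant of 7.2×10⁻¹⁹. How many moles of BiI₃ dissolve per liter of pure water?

BiI₃(s) ⇌ Bi³⁺(aq) + 3 I⁻(aq)
With molar solubility s: [Bi³⁺] = s, [I⁻] = 3s.
Ksp = [Bi³⁺][I⁻]^3 = s · (3s)^3 = 27s^4
27s^4 = 7.2×10⁻¹⁹  ⇒  s^4 = 2.7×10⁻²⁰
s = (2.7×10⁻²⁰)^(1/4) = 1.3×10⁻⁵ M

1.3×10⁻⁵ M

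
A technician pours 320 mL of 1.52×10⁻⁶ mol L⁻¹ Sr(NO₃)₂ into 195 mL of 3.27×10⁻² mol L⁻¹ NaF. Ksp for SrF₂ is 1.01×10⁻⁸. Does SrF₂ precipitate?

Total volume after mixing = 320 + 195 = 515 mL.
[Sr²⁺] = (1.52×10⁻⁶)(320)/515 = 9.44×10⁻⁷ mol L⁻¹
[F⁻] = (3.27×10⁻²)(195)/515 = 1.24×10⁻² mol L⁻¹
Q = [Sr²⁺][F⁻]^2 = 1.45×10⁻¹⁰
Q < Ksp (1.45×10⁻¹⁰ vs 1.01×10⁻⁸); the solution remains unsaturated and no precipitate forms.

No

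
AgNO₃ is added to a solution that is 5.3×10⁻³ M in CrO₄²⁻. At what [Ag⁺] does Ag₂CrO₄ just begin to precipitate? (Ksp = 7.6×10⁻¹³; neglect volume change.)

Precipitation begins when Q = Ksp.
Ag₂CrO₄(s) ⇌ 2 Ag⁺(aq) + CrO₄²⁻(aq)
Ksp = [Ag⁺]^2[CrO₄²⁻] = [Ag⁺]^2(5.3×10⁻³)
[Ag⁺]^2 = 7.6×10⁻¹³ / (5.3×10⁻³) = 1.4×10⁻¹⁰
[Ag⁺] = 1.2×10⁻⁵ M

1.2×10⁻⁵ M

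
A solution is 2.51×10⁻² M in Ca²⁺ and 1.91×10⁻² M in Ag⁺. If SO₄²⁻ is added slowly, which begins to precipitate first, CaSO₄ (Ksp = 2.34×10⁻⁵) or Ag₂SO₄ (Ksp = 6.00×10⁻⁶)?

CaSO₄

Precipitation begins when Q = Ksp.
For CaSO₄: [SO₄²⁻] = (Ksp/[Ca²⁺]) = 9.32×10⁻⁴ M
For Ag₂SO₄: [SO₄²⁻] = (Ksp/[Ag⁺]^2) = 1.64×10⁻² M
The smaller threshold [SO₄²⁻] is reached first, so CaSO₄ precipitates first.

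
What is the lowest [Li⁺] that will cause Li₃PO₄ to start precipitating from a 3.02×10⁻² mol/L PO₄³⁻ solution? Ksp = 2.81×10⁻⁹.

Each salt precipitates once Q = Ksp for that salt.
Li₃PO₄(s) ⇌ 3 Li⁺(aq) + PO₄³⁻(aq)
Ksp = [Li⁺]^3[PO₄³⁻] = [Li⁺]^3(3.02×10⁻²)
[Li⁺]^3 = 2.81×10⁻⁹ / (3.02×10⁻²) = 9.30×10⁻⁸
[Li⁺] = 4.53×10⁻³ mol/L

4.53×10⁻³ M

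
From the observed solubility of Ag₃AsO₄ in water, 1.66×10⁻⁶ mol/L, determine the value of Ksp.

Ag₃AsO₄(s) ⇌ 3 Ag⁺(aq) + AsO₄³⁻(aq)
Let s be the molar solubility. Then [Ag⁺] = 3s and [AsO₄³⁻] = s.
Ksp = [Ag⁺]^3[AsO₄³⁻] = (3s)^3 · s = 27s^4
Ksp = 27 × (1.66×10⁻⁶)^4 = 2.05×10⁻²²

Ksp = 2.05×10⁻²²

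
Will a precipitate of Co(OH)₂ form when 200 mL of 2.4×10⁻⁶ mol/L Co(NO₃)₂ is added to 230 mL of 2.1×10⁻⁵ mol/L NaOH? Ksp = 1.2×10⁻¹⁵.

No

The combined volume is 430 mL.
[Co²⁺] = (2.4×10⁻⁶)(200)/430 = 1.1×10⁻⁶ mol/L
[OH⁻] = (2.1×10⁻⁵)(230)/430 = 1.1×10⁻⁵ mol/L
Q = [Co²⁺][OH⁻]^2 = 1.4×10⁻¹⁶
Since Q (1.4×10⁻¹⁶) is less than Ksp (1.2×10⁻¹⁵), no Co(OH)₂ precipitates.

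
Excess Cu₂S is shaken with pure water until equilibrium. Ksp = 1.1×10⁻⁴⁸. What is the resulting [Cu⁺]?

1.3×10⁻¹⁶ M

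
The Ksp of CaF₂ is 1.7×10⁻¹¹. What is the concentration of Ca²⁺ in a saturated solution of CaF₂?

CaF₂(s) ⇌ Ca²⁺(aq) + 2 F⁻(aq)
Let s be the molar solubility. Then [Ca²⁺] = s and [F⁻] = 2s.
Ksp = [Ca²⁺][F⁻]^2 = s · (2s)^2 = 4s^3 = 1.7×10⁻¹¹
s = 1.6×10⁻⁴ mol L⁻¹
[Ca²⁺] = s = 1.6×10⁻⁴ mol L⁻¹

1.6×10⁻⁴ M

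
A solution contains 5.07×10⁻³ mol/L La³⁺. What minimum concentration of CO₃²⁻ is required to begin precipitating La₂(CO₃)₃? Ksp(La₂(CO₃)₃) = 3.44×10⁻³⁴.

2.37×10⁻¹⁰ M

Precipitation begins when Q = Ksp.
La₂(CO₃)₃(s) ⇌ 2 La³⁺(aq) + 3 CO₃²⁻(aq)
Ksp = [La³⁺]^2[CO₃²⁻]^3 = [CO₃²⁻]^3(5.07×10⁻³)^2
[CO₃²⁻]^3 = 3.44×10⁻³⁴ / (5.07×10⁻³)^2 = 1.34×10⁻²⁹
[CO₃²⁻] = 2.37×10⁻¹⁰ mol/L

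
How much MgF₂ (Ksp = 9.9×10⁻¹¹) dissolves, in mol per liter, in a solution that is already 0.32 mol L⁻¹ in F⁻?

9.7×10⁻¹⁰ M

MgF₂(s) ⇌ Mg²⁺(aq) + 2 F⁻(aq)
F⁻ is already present at 0.32 mol L⁻¹. If s mol/L of MgF₂ dissolves, [Mg²⁺] = s while [F⁻] ≈ 0.32 mol L⁻¹.
Ksp = [Mg²⁺][F⁻]^2 = s(0.32)^2
s = 9.9×10⁻¹¹ / (0.32)^2 = 9.7×10⁻¹⁰
s = 9.7×10⁻¹⁰ mol L⁻¹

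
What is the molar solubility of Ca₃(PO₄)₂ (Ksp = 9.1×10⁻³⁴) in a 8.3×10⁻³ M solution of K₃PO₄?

7.9×10⁻¹¹ M

Ca₃(PO₄)₂(s) ⇌ 3 Ca²⁺(aq) + 2 PO₄³⁻(aq)
With PO₄³⁻ already at 8.3×10⁻³ M and s small, take [PO₄³⁻] ≈ 8.3×10⁻³ M and [Ca²⁺] = 3s.
Ksp = [Ca²⁺]^3[PO₄³⁻]^2 = (3s)^3(8.3×10⁻³)^2
(3s)^3 = 9.1×10⁻³⁴ / (8.3×10⁻³)^2 = 1.3×10⁻²⁹
s = 7.9×10⁻¹¹ M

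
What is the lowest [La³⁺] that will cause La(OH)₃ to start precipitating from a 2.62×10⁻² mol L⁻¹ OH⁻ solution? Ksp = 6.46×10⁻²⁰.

3.59×10⁻¹⁵ M

Precipitation of each salt begins when its ion product equals Ksp.
La(OH)₃(s) ⇌ La³⁺(aq) + 3 OH⁻(aq)
Ksp = [La³⁺][OH⁻]^3 = [La³⁺](2.62×10⁻²)^3
[La³⁺] = 6.46×10⁻²⁰ / (2.62×10⁻²)^3 = 3.59×10⁻¹⁵
[La³⁺] = 3.59×10⁻¹⁵ mol L⁻¹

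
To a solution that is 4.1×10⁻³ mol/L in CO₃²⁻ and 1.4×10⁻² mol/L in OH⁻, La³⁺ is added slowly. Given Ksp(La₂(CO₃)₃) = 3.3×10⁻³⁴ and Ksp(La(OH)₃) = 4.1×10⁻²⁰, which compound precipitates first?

A salt starts to precipitate once the ion product Q reaches its Ksp.
For La₂(CO₃)₃: [La³⁺] = (Ksp/[CO₃²⁻]^3)^(1/2) = 6.9×10⁻¹⁴ mol/L
For La(OH)₃: [La³⁺] = (Ksp/[OH⁻]^3) = 1.5×10⁻¹⁴ mol/L
The smaller threshold [La³⁺] is reached first, so La(OH)₃ precipitates first.

La(OH)₃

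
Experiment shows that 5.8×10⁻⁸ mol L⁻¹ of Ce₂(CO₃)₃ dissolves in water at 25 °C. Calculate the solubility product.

Ce₂(CO₃)₃(s) ⇌ 2 Ce³⁺(aq) + 3 CO₃²⁻(aq)
For each mole of Ce₂(CO₃)₃ that dissolves per liter, [Ce³⁺] = 2s and [CO₃²⁻] = 3s; let s denote this solubility.
Ksp = [Ce³⁺]^2[CO₃²⁻]^3 = (2s)^2 · (3s)^3 = 108s^5
Ksp = 108 × (5.8×10⁻⁸)^5 = 7.1×10⁻³⁵

Ksp = 7.1×10⁻³⁵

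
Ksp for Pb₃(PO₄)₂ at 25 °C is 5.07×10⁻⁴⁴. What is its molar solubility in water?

Pb₃(PO₄)₂(s) ⇌ 3 Pb²⁺(aq) + 2 PO₄³⁻(aq)
With molar solubility s: [Pb²⁺] = 3s, [PO₄³⁻] = 2s.
Ksp = [Pb²⁺]^3[PO₄³⁻]^2 = (3s)^3 · (2s)^2 = 108s^5
108s^5 = 5.07×10⁻⁴⁴  ⇒  s^5 = 4.69×10⁻⁴⁶
Taking the 5th root, s = 8.60×10⁻¹⁰ mol/L.

8.60×10⁻¹⁰ M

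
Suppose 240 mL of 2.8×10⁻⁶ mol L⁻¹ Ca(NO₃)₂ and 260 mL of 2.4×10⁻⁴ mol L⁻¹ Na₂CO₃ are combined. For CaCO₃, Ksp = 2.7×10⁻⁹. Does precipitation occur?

After mixing, V = 240 mL + 260 mL = 500 mL.
[Ca²⁺] = (2.8×10⁻⁶)(240)/500 = 1.3×10⁻⁶ mol L⁻¹
[CO₃²⁻] = (2.4×10⁻⁴)(260)/500 = 1.2×10⁻⁴ mol L⁻¹
Q = [Ca²⁺][CO₃²⁻] = 1.7×10⁻¹⁰
Q = 1.7×10⁻¹⁰ < Ksp = 2.7×10⁻⁹, so the solution is unsaturated and no precipitate forms.

No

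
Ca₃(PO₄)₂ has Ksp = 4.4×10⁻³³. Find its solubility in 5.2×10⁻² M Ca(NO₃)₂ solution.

Ca₃(PO₄)₂(s) ⇌ 3 Ca²⁺(aq) + 2 PO₄³⁻(aq)
Let s be the solubility of Ca₃(PO₄)₂ here. The common ion gives [Ca²⁺] ≈ 5.2×10⁻² M, and [PO₄³⁻] = 2s.
Ksp = [Ca²⁺]^3[PO₄³⁻]^2 = (5.2×10⁻²)^3(2s)^2
(2s)^2 = 4.4×10⁻³³ / (5.2×10⁻²)^3 = 3.1×10⁻²⁹
s = 2.8×10⁻¹⁵ M

2.8×10⁻¹⁵ M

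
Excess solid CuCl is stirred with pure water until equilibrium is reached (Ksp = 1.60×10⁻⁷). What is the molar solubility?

4.00×10⁻⁴ M

CuCl(s) ⇌ Cu⁺(aq) + Cl⁻(aq)
Let s be the molar solubility. Then [Cu⁺] = s and [Cl⁻] = s.
Ksp = [Cu⁺][Cl⁻] = s · s = s^2
s^2 = 1.60×10⁻⁷
s = 4.00×10⁻⁴ M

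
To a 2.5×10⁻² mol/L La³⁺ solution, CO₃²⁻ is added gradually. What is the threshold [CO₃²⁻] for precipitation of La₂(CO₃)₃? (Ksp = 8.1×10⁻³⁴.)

Precipitation of each salt begins when its ion product equals Ksp.
La₂(CO₃)₃(s) ⇌ 2 La³⁺(aq) + 3 CO₃²⁻(aq)
Ksp = [La³⁺]^2[CO₃²⁻]^3 = [CO₃²⁻]^3(2.5×10⁻²)^2
[CO₃²⁻]^3 = 8.1×10⁻³⁴ / (2.5×10⁻²)^2 = 1.3×10⁻³⁰
[CO₃²⁻] = 1.1×10⁻¹⁰ mol/L

1.1×10⁻¹⁰ M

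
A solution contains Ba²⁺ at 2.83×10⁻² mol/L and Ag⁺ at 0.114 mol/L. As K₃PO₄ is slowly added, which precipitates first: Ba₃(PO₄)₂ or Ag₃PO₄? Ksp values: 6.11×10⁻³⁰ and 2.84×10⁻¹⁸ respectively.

Ag₃PO₄

Precipitation of each salt begins when its ion product equals Ksp.
For Ba₃(PO₄)₂: [PO₄³⁻] = (Ksp/[Ba²⁺]^3)^(1/2) = 5.19×10⁻¹³ mol/L
For Ag₃PO₄: [PO₄³⁻] = (Ksp/[Ag⁺]^3) = 1.92×10⁻¹⁵ mol/L
Since Ag₃PO₄ needs less PO₄³⁻ to reach saturation, it precipitates first.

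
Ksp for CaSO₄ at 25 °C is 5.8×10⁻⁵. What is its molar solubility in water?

7.6×10⁻³ M

CaSO₄(s) ⇌ Ca²⁺(aq) + SO₄²⁻(aq)
Call the molar solubility s, so that [Ca²⁺] = s and [SO₄²⁻] = s.
Ksp = [Ca²⁺][SO₄²⁻] = s · s = s^2
s^2 = 5.8×10⁻⁵
s = (5.8×10⁻⁵)^(1/2) = 7.6×10⁻³ mol L⁻¹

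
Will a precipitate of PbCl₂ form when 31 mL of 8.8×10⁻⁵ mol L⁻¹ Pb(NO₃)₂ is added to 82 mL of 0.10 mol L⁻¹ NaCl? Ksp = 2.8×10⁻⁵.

After mixing, V = 31 mL + 82 mL = 113 mL.
[Pb²⁺] = (8.8×10⁻⁵)(31)/113 = 2.4×10⁻⁵ mol L⁻¹
[Cl⁻] = (0.10)(82)/113 = 7.3×10⁻² mol L⁻¹
Q = [Pb²⁺][Cl⁻]^2 = 1.3×10⁻⁷
Since Q (1.3×10⁻⁷) is less than Ksp (2.8×10⁻⁵), no PbCl₂ precipitates.

No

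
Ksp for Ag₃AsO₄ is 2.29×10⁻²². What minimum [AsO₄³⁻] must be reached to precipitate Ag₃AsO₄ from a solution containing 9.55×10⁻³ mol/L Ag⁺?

2.63×10⁻¹⁶ M

Each salt precipitates once Q = Ksp for that salt.
Ag₃AsO₄(s) ⇌ 3 Ag⁺(aq) + AsO₄³⁻(aq)
Ksp = [Ag⁺]^3[AsO₄³⁻] = [AsO₄³⁻](9.55×10⁻³)^3
[AsO₄³⁻] = 2.29×10⁻²² / (9.55×10⁻³)^3 = 2.63×10⁻¹⁶
[AsO₄³⁻] = 2.63×10⁻¹⁶ mol/L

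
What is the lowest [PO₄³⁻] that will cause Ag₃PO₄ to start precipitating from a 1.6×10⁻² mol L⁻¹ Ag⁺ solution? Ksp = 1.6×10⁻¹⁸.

3.9×10⁻¹³ M

The threshold for precipitation is Q = Ksp.
Ag₃PO₄(s) ⇌ 3 Ag⁺(aq) + PO₄³⁻(aq)
Ksp = [Ag⁺]^3[PO₄³⁻] = [PO₄³⁻](1.6×10⁻²)^3
[PO₄³⁻] = 1.6×10⁻¹⁸ / (1.6×10⁻²)^3 = 3.9×10⁻¹³
[PO₄³⁻] = 3.9×10⁻¹³ mol L⁻¹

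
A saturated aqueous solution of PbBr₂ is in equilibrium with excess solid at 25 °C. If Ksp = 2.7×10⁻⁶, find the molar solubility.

PbBr₂(s) ⇌ Pb²⁺(aq) + 2 Br⁻(aq)
For each mole of PbBr₂ that dissolves per liter, [Pb²⁺] = s and [Br⁻] = 2s; let s denote this solubility.
Ksp = [Pb²⁺][Br⁻]^2 = s · (2s)^2 = 4s^3
4s^3 = 2.7×10⁻⁶  ⇒  s^3 = 6.8×10⁻⁷
s = 8.8×10⁻³ mol/L

8.8×10⁻³ M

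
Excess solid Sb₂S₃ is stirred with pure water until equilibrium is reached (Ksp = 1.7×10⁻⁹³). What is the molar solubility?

1.1×10⁻¹⁹ M

Sb₂S₃(s) ⇌ 2 Sb³⁺(aq) + 3 S²⁻(aq)
For each mole of Sb₂S₃ that dissolves per liter, [Sb³⁺] = 2s and [S²⁻] = 3s; let s denote this solubility.
Ksp = [Sb³⁺]^2[S²⁻]^3 = (2s)^2 · (3s)^3 = 108s^5
108s^5 = 1.7×10⁻⁹³  ⇒  s^5 = 1.6×10⁻⁹⁵
s = 1.1×10⁻¹⁹ mol L⁻¹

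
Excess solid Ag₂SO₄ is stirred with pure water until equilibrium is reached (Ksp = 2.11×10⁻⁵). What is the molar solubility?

Ag₂SO₄(s) ⇌ 2 Ag⁺(aq) + SO₄²⁻(aq)
With molar solubility s: [Ag⁺] = 2s, [SO₄²⁻] = s.
Ksp = [Ag⁺]^2[SO₄²⁻] = (2s)^2 · s = 4s^3
4s^3 = 2.11×10⁻⁵  ⇒  s^3 = 5.28×10⁻⁶
s = 1.74×10⁻² M

1.74×10⁻² M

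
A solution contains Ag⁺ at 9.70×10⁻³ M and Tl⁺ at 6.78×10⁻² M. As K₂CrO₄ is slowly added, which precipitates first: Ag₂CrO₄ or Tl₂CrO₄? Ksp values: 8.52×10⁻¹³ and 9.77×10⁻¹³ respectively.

Precipitation begins when Q = Ksp.
For Ag₂CrO₄: [CrO₄²⁻] = (Ksp/[Ag⁺]^2) = 9.06×10⁻⁹ M
For Tl₂CrO₄: [CrO₄²⁻] = (Ksp/[Tl⁺]^2) = 2.13×10⁻¹⁰ M
Since Tl₂CrO₄ needs less CrO₄²⁻ to reach saturation, it precipitates first.

Tl₂CrO₄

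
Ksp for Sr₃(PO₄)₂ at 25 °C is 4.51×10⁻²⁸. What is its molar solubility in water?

1.33×10⁻⁶ M

Sr₃(PO₄)₂(s) ⇌ 3 Sr²⁺(aq) + 2 PO₄³⁻(aq)
For each mole of Sr₃(PO₄)₂ that dissolves per liter, [Sr²⁺] = 3s and [PO₄³⁻] = 2s; let s denote this solubility.
Ksp = [Sr²⁺]^3[PO₄³⁻]^2 = (3s)^3 · (2s)^2 = 108s^5
108s^5 = 4.51×10⁻²⁸  ⇒  s^5 = 4.18×10⁻³⁰
s = 1.33×10⁻⁶ mol L⁻¹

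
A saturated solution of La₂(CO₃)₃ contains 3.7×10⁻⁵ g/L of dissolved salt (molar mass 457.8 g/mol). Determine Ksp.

Ksp = 3.7×10⁻³⁴

s = (3.7×10⁻⁵ g L⁻¹)/(457.8 g mol⁻¹) = 8.082×10⁻⁸ M
La₂(CO₃)₃(s) ⇌ 2 La³⁺(aq) + 3 CO₃²⁻(aq)
If s mol/L of La₂(CO₃)₃ dissolves, [La³⁺] = 2s and [CO₃²⁻] = 3s.
Ksp = [La³⁺]^2[CO₃²⁻]^3 = (2s)^2 · (3s)^3 = 108s^5
Ksp = 108 × (8.082×10⁻⁸)^5 = 3.7×10⁻³⁴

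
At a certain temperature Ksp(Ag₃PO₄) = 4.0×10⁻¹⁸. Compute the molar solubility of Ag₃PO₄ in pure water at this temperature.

Ag₃PO₄(s) ⇌ 3 Ag⁺(aq) + PO₄³⁻(aq)
If s mol/L of Ag₃PO₄ dissolves, [Ag⁺] = 3s and [PO₄³⁻] = s.
Ksp = [Ag⁺]^3[PO₄³⁻] = (3s)^3 · s = 27s^4
27s^4 = 4.0×10⁻¹⁸  ⇒  s^4 = 1.5×10⁻¹⁹
Taking the 4th root, s = 2.0×10⁻⁵ mol/L.

2.0×10⁻⁵ M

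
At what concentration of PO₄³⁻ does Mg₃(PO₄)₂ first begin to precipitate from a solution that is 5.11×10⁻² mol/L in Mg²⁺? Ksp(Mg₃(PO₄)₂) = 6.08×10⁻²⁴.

Precipitation of each salt begins when its ion product equals Ksp.
Mg₃(PO₄)₂(s) ⇌ 3 Mg²⁺(aq) + 2 PO₄³⁻(aq)
Ksp = [Mg²⁺]^3[PO₄³⁻]^2 = [PO₄³⁻]^2(5.11×10⁻²)^3
[PO₄³⁻]^2 = 6.08×10⁻²⁴ / (5.11×10⁻²)^3 = 4.56×10⁻²⁰
[PO₄³⁻] = 2.13×10⁻¹⁰ mol/L

2.13×10⁻¹⁰ M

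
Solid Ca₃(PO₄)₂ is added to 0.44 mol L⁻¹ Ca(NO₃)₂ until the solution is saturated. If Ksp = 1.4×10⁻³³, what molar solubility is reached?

Ca₃(PO₄)₂(s) ⇌ 3 Ca²⁺(aq) + 2 PO₄³⁻(aq)
Ca²⁺ is already present at 0.44 mol L⁻¹. If s mol/L of Ca₃(PO₄)₂ dissolves, [PO₄³⁻] = 2s while [Ca²⁺] ≈ 0.44 mol L⁻¹.
Ksp = [Ca²⁺]^3[PO₄³⁻]^2 = (0.44)^3(2s)^2
(2s)^2 = 1.4×10⁻³³ / (0.44)^3 = 1.6×10⁻³²
s = 6.4×10⁻¹⁷ mol L⁻¹

6.4×10⁻¹⁷ M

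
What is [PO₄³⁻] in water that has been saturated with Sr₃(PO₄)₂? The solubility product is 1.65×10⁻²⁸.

2.18×10⁻⁶ M

Sr₃(PO₄)₂(s) ⇌ 3 Sr²⁺(aq) + 2 PO₄³⁻(aq)
If s mol/L of Sr₃(PO₄)₂ dissolves, [Sr²⁺] = 3s and [PO₄³⁻] = 2s.
Ksp = [Sr²⁺]^3[PO₄³⁻]^2 = (3s)^3 · (2s)^2 = 108s^5 = 1.65×10⁻²⁸
s = 1.09×10⁻⁶ mol/L
[PO₄³⁻] = 2s = 2.18×10⁻⁶ mol/L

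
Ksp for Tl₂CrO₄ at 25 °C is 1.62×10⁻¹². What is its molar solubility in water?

7.40×10⁻⁵ M

Tl₂CrO₄(s) ⇌ 2 Tl⁺(aq) + CrO₄²⁻(aq)
For each mole of Tl₂CrO₄ that dissolves per liter, [Tl⁺] = 2s and [CrO₄²⁻] = s; let s denote this solubility.
Ksp = [Tl⁺]^2[CrO₄²⁻] = (2s)^2 · s = 4s^3
4s^3 = 1.62×10⁻¹²  ⇒  s^3 = 4.05×10⁻¹³
s = (4.05×10⁻¹³)^(1/3) = 7.40×10⁻⁵ mol/L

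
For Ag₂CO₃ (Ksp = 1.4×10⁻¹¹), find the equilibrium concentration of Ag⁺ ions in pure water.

3.0×10⁻⁴ M

Ag₂CO₃(s) ⇌ 2 Ag⁺(aq) + CO₃²⁻(aq)
Call the molar solubility s, so that [Ag⁺] = 2s and [CO₃²⁻] = s.
Ksp = [Ag⁺]^2[CO₃²⁻] = (2s)^2 · s = 4s^3 = 1.4×10⁻¹¹
s = 1.5×10⁻⁴ M
[Ag⁺] = 2s = 3.0×10⁻⁴ M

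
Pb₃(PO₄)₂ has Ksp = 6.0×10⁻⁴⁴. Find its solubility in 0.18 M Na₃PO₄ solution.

4.1×10⁻¹⁵ M

Pb₃(PO₄)₂(s) ⇌ 3 Pb²⁺(aq) + 2 PO₄³⁻(aq)
With PO₄³⁻ already at 0.18 M and s small, take [PO₄³⁻] ≈ 0.18 M and [Pb²⁺] = 3s.
Ksp = [Pb²⁺]^3[PO₄³⁻]^2 = (3s)^3(0.18)^2
(3s)^3 = 6.0×10⁻⁴⁴ / (0.18)^2 = 1.9×10⁻⁴²
s = 4.1×10⁻¹⁵ M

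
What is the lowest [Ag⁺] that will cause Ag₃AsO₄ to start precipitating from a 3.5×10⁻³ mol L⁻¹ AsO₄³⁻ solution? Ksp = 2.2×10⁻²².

Each salt precipitates once Q = Ksp for that salt.
Ag₃AsO₄(s) ⇌ 3 Ag⁺(aq) + AsO₄³⁻(aq)
Ksp = [Ag⁺]^3[AsO₄³⁻] = [Ag⁺]^3(3.5×10⁻³)
[Ag⁺]^3 = 2.2×10⁻²² / (3.5×10⁻³) = 6.3×10⁻²⁰
[Ag⁺] = 4.0×10⁻⁷ mol L⁻¹

4.0×10⁻⁷ M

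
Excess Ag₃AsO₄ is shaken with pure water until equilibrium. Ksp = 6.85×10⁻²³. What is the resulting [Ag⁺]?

Ag₃AsO₄(s) ⇌ 3 Ag⁺(aq) + AsO₄³⁻(aq)
Let s be the molar solubility. Then [Ag⁺] = 3s and [AsO₄³⁻] = s.
Ksp = [Ag⁺]^3[AsO₄³⁻] = (3s)^3 · s = 27s^4 = 6.85×10⁻²³
s = 1.26×10⁻⁶ M
[Ag⁺] = 3s = 3.79×10⁻⁶ M

3.79×10⁻⁶ M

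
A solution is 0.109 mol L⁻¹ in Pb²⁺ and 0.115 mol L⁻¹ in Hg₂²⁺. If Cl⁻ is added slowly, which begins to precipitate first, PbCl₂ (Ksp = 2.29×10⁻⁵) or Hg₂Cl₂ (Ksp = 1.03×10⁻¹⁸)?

Each salt precipitates once Q = Ksp for that salt.
For PbCl₂: [Cl⁻] = (Ksp/[Pb²⁺])^(1/2) = 1.45×10⁻² mol L⁻¹
For Hg₂Cl₂: [Cl⁻] = (Ksp/[Hg₂²⁺])^(1/2) = 2.99×10⁻⁹ mol L⁻¹
Since Hg₂Cl₂ needs less Cl⁻ to reach saturation, it precipitates first.

Hg₂Cl₂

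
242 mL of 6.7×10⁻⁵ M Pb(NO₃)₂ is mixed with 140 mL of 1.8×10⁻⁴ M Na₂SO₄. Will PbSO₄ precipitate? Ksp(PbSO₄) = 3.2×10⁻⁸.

No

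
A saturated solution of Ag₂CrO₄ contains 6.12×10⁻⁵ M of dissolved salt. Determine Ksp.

Ksp = 9.17×10⁻¹³

Ag₂CrO₄(s) ⇌ 2 Ag⁺(aq) + CrO₄²⁻(aq)
For each mole of Ag₂CrO₄ that dissolves per liter, [Ag⁺] = 2s and [CrO₄²⁻] = s; let s denote this solubility.
Ksp = [Ag⁺]^2[CrO₄²⁻] = (2s)^2 · s = 4s^3
Ksp = 4 × (6.12×10⁻⁵)^3 = 9.17×10⁻¹³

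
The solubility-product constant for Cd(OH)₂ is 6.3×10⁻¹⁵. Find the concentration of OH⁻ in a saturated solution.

2.3×10⁻⁵ M

Cd(OH)₂(s) ⇌ Cd²⁺(aq) + 2 OH⁻(aq)
If s mol/L of Cd(OH)₂ dissolves, [Cd²⁺] = s and [OH⁻] = 2s.
Ksp = [Cd²⁺][OH⁻]^2 = s · (2s)^2 = 4s^3 = 6.3×10⁻¹⁵
s = 1.2×10⁻⁵ mol L⁻¹
[OH⁻] = 2s = 2.3×10⁻⁵ mol L⁻¹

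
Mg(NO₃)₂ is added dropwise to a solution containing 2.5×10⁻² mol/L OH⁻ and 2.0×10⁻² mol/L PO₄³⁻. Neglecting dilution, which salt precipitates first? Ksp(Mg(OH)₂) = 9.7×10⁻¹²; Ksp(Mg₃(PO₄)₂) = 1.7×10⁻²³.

Mg(OH)₂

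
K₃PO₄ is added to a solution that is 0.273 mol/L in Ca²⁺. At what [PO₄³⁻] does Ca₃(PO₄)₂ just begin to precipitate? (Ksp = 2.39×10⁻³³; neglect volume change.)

The threshold for precipitation is Q = Ksp.
Ca₃(PO₄)₂(s) ⇌ 3 Ca²⁺(aq) + 2 PO₄³⁻(aq)
Ksp = [Ca²⁺]^3[PO₄³⁻]^2 = [PO₄³⁻]^2(0.273)^3
[PO₄³⁻]^2 = 2.39×10⁻³³ / (0.273)^3 = 1.17×10⁻³¹
[PO₄³⁻] = 3.43×10⁻¹⁶ mol/L

3.43×10⁻¹⁶ M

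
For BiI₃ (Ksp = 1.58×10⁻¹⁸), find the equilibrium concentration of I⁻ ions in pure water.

4.67×10⁻⁵ M

BiI₃(s) ⇌ Bi³⁺(aq) + 3 I⁻(aq)
For each mole of BiI₃ that dissolves per liter, [Bi³⁺] = s and [I⁻] = 3s; let s denote this solubility.
Ksp = [Bi³⁺][I⁻]^3 = s · (3s)^3 = 27s^4 = 1.58×10⁻¹⁸
s = 1.56×10⁻⁵ M
[I⁻] = 3s = 4.67×10⁻⁵ M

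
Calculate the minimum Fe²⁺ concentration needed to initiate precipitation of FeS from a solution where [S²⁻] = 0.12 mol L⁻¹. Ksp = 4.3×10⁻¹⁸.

A salt starts to precipitate once the ion product Q reaches its Ksp.
FeS(s) ⇌ Fe²⁺(aq) + S²⁻(aq)
Ksp = [Fe²⁺][S²⁻] = [Fe²⁺](0.12)
[Fe²⁺] = 4.3×10⁻¹⁸ / (0.12) = 3.6×10⁻¹⁷
[Fe²⁺] = 3.6×10⁻¹⁷ mol L⁻¹

3.6×10⁻¹⁷ M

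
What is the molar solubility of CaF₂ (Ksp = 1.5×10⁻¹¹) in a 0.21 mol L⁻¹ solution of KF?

CaF₂(s) ⇌ Ca²⁺(aq) + 2 F⁻(aq)
Let s be the solubility of CaF₂ here. The common ion gives [F⁻] ≈ 0.21 mol L⁻¹, and [Ca²⁺] = s.
Ksp = [Ca²⁺][F⁻]^2 = s(0.21)^2
s = 1.5×10⁻¹¹ / (0.21)^2 = 3.4×10⁻¹⁰
s = 3.4×10⁻¹⁰ mol L⁻¹

3.4×10⁻¹⁰ M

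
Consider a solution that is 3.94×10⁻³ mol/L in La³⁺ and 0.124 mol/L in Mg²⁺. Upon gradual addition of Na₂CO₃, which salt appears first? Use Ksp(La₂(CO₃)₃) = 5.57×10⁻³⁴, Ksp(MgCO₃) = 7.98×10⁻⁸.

La₂(CO₃)₃

The threshold for precipitation is Q = Ksp.
For La₂(CO₃)₃: [CO₃²⁻] = (Ksp/[La³⁺]^2)^(1/3) = 3.30×10⁻¹⁰ mol/L
For MgCO₃: [CO₃²⁻] = (Ksp/[Mg²⁺]) = 6.44×10⁻⁷ mol/L
La₂(CO₃)₃ requires the lower [CO₃²⁻], so it precipitates first.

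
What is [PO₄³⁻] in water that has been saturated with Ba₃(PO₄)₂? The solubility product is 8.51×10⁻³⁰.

1.20×10⁻⁶ M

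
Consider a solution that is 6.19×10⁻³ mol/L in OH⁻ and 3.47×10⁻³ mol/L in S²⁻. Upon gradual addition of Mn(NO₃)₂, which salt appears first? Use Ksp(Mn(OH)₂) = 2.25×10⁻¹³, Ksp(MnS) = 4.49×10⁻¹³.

A salt starts to precipitate once the ion product Q reaches its Ksp.
For Mn(OH)₂: [Mn²⁺] = (Ksp/[OH⁻]^2) = 5.87×10⁻⁹ mol/L
For MnS: [Mn²⁺] = (Ksp/[S²⁻]) = 1.29×10⁻¹⁰ mol/L
Since MnS needs less Mn²⁺ to reach saturation, it precipitates first.

MnS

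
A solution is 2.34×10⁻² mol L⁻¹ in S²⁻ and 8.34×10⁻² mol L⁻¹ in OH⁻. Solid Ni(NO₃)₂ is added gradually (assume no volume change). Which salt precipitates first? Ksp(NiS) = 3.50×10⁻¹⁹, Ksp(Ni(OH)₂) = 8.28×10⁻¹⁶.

A salt starts to precipitate once the ion product Q reaches its Ksp.
For NiS: [Ni²⁺] = (Ksp/[S²⁻]) = 1.50×10⁻¹⁷ mol L⁻¹
For Ni(OH)₂: [Ni²⁺] = (Ksp/[OH⁻]^2) = 1.19×10⁻¹³ mol L⁻¹
Since NiS needs less Ni²⁺ to reach saturation, it precipitates first.

NiS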